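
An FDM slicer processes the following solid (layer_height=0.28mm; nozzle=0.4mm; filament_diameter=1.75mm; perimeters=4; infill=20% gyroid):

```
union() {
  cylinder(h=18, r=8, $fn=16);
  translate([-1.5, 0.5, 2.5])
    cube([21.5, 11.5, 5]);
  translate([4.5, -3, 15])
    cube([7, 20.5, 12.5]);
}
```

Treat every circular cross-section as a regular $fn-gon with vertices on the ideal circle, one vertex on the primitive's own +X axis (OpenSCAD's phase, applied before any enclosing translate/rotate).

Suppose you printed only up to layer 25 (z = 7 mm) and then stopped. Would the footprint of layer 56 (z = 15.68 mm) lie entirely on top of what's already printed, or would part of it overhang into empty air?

part overhangs

Compare the two slices. At z = 7: the r=8 cylinder gives a regular 16-gon of circumradius 8 (constant along its height) (area = (16/2)·8.000²·sin(360°/16) = 195.93 mm²); the cube at (-1.5, 0.5) (footprint 21.5×11.5) is included at this height (area 247.25 mm²); the cube at (4.5, -3) is not intersected at this z (z outside [15, 27.5]); Taking the union: the regions partially overlap — summed areas 443.18 mm² minus the doubly-counted overlap 56.03 mm² gives 387.15 mm² — area = 387.15 mm². At z = 15.68: the r=8 cylinder contributes a regular 16-gon of circumradius 8 (area = (16/2)·8.000²·sin(360°/16) = 195.93 mm²); the cube at (-1.5, 0.5) does not reach this height (z outside [2.5, 7.5]); the 7×20.5 cube at (4.5, -3) contributes its full rectangle (area 143.50 mm²); Taking the union: the regions partially overlap — summed areas 339.43 mm² minus the doubly-counted overlap 25.09 mm² gives 314.35 mm² — area = 314.35 mm². Checking containment: at z = 15.68 the cross-section extends beyond the z = 7 cross-section by about 51.67 mm².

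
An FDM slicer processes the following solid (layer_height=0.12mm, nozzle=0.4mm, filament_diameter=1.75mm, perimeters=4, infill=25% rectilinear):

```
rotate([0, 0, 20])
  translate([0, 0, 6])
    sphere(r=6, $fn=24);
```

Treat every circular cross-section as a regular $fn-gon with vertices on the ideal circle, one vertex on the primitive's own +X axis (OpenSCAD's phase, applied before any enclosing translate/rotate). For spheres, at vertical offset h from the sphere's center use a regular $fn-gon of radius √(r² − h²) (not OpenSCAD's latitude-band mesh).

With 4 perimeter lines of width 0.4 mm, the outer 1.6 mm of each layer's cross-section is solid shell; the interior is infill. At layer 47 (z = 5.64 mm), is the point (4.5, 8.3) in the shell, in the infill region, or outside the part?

At z = 5.64 mm: the sphere: section is a regular 24-gon, circumradius = √(r²−h²) = √(6²−0.36²) = 5.989; (whole slice rotated 20° about Z — lengths, areas and connectivity unchanged). Overall, the cross-section is a single solid region. Undo the 20° rotation: the query point maps to (7.067, 6.260) in the un-rotated model frame. The nearest boundary edge runs (5.19, 2.99)→(4.23, 4.23); distance from the point to it = 3.48 mm. The point is not inside any of the regions above, so it lies outside the cross-section (3.48 mm from the nearest boundary).

outside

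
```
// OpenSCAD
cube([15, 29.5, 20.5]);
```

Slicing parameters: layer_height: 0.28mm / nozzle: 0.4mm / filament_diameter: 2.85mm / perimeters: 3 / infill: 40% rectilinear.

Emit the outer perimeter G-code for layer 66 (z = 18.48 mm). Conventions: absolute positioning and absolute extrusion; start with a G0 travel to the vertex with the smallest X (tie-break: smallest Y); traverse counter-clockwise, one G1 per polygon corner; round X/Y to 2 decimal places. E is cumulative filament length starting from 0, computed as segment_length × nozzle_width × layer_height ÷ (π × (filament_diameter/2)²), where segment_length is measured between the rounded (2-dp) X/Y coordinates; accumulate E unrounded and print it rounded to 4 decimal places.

G0 X0.00 Y0.00 Z18.48
G1 X15.00 Y0.00 E0.2633
G1 X15.00 Y29.50 E0.7813
G1 X0.00 Y29.50 E1.0446
G1 X0.00 Y0.00 E1.5625

At z = 18.48 mm: the cube is present — its section is the full 15×29.5 rectangle. The outline is a single polygon with 4 vertices. Extrusion per mm of travel: 0.4 × 0.28 / (π × 1.425²) = 0.017557. Accumulating E over each segment gives final E = 1.5625.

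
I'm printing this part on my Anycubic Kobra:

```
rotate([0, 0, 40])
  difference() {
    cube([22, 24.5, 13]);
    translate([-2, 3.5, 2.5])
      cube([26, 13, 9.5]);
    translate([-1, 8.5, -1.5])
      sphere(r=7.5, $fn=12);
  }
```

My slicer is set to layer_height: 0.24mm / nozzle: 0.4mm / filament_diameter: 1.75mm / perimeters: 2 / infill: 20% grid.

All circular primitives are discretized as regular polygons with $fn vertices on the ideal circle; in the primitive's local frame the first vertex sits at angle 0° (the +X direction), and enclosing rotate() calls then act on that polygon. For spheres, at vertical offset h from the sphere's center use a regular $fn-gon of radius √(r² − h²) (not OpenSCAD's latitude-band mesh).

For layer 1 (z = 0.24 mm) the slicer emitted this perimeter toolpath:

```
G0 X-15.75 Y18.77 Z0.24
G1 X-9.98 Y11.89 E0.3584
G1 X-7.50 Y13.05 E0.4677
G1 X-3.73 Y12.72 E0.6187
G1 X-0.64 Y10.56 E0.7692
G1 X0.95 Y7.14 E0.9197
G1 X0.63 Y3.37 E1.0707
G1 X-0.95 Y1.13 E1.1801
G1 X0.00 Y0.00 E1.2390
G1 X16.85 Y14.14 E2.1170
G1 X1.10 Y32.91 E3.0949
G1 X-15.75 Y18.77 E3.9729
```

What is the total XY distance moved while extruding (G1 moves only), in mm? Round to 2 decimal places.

Sum the Euclidean lengths of each G1 segment: total = 99.54 mm.

99.54 mm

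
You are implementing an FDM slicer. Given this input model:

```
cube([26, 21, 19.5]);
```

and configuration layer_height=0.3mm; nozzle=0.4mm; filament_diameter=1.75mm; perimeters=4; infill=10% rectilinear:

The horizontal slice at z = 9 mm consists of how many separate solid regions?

At z = 9 mm: the 26×21 cube contributes its full rectangle. The result has 1 disconnected region.

1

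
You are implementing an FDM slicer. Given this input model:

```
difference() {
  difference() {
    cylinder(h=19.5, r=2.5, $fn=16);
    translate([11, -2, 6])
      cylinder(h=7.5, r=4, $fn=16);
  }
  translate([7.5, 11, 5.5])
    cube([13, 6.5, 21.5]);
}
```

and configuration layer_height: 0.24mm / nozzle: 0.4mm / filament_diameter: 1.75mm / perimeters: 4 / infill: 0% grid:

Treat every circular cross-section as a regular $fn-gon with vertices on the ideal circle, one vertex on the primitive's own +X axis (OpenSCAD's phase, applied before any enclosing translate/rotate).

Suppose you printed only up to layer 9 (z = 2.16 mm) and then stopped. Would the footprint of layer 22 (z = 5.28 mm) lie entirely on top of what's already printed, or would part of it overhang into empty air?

Compare the two slices. At z = 2.16: the cylinder: section is a regular 16-gon, circumradius r=2.5 (area = (16/2)·2.500²·sin(360°/16) = 19.13 mm²); the cylinder at (11, -2) is absent (z outside [6, 13.5]); Subtracting the remaining from the first: none of the subtracted shapes is present at this height, so the r=2.5 cylinder is unchanged — area = 19.13 mm²; the cube at (7.5, 11) is not intersected at this z (z outside [5.5, 27]); Taking the first minus the rest: none of the subtracted shapes is present at this height, so that combined region is unchanged — area = 19.13 mm². At z = 5.28: the r=2.5 cylinder gives a regular 16-gon of circumradius 2.5 (constant along its height) (area = (16/2)·2.500²·sin(360°/16) = 19.13 mm²); the cylinder at (11, -2) is absent (z outside [6, 13.5]); Subtracting the remaining from the first: none of the subtracted shapes is present at this height, so the r=2.5 cylinder is unchanged — area = 19.13 mm²; the cube at (7.5, 11) does not reach this height (z outside [5.5, 27]); Subtracting the remaining from the first: none of the subtracted shapes is present at this height, so that combined region is unchanged — area = 19.13 mm². Checking containment: the cross-section at z = 5.28 is a subset of the cross-section at z = 2.16.

entirely on top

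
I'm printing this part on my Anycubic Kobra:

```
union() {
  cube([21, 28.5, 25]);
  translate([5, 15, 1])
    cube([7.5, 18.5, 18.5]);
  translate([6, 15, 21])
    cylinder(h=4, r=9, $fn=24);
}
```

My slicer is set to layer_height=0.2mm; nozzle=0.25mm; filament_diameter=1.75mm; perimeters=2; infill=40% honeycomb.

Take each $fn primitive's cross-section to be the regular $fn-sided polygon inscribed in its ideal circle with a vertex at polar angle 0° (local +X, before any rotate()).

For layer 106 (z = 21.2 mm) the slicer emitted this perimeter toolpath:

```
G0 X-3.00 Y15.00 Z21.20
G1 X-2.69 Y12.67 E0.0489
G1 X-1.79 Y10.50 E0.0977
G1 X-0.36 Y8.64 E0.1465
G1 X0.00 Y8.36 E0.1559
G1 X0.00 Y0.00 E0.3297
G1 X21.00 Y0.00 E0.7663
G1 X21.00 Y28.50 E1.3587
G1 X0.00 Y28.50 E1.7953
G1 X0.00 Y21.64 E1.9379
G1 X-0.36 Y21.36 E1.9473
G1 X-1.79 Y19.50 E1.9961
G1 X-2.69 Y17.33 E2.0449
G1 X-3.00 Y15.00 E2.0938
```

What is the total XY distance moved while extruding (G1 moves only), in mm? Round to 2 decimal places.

100.72 mm

Sum the Euclidean lengths of each G1 segment: total = 100.72 mm.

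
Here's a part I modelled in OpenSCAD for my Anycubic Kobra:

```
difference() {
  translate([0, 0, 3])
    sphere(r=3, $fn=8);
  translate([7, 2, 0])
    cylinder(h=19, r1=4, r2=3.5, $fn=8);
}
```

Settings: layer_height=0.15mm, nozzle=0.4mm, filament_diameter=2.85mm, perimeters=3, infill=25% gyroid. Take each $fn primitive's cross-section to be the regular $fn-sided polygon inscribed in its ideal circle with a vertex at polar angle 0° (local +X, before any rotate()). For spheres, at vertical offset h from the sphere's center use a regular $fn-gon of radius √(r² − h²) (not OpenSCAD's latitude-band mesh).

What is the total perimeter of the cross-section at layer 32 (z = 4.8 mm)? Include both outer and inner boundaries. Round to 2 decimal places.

14.70 mm

At z = 4.8 mm: the sphere: section is a regular 8-gon, circumradius = √(r²−h²) = √(3²−1.8²) = 2.400 (perimeter = 2·8·2.400·sin(180°/8) = 14.70 mm); the cone at (7, 2) contributes a regular 8-gon of circumradius 3.874 (interpolated between r1=4 and r2=3.5 at t=0.253) (perimeter = 2·8·3.874·sin(180°/8) = 23.72 mm); Taking the first minus the rest: starting from the r=3 sphere, the cone at (7, 2) misses the remaining region (no effect) — boundary = 14.70 mm. Overall, the cross-section is a single solid region. Total boundary length (outer) = 14.70 mm.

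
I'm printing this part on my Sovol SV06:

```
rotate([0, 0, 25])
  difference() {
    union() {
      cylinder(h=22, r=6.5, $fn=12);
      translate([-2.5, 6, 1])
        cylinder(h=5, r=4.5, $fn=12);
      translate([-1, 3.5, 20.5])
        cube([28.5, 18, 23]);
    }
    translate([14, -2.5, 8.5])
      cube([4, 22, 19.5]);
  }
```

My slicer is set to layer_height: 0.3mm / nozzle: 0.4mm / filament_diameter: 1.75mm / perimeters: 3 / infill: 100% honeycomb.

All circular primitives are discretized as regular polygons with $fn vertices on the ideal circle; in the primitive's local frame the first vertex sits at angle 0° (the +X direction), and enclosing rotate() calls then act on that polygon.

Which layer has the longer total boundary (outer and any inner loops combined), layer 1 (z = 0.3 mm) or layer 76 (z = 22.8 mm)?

Layer 1 (z = 0.3): the r=6.5 cylinder contributes a regular 12-gon of circumradius 6.5 (perimeter = 2·12·6.500·sin(180°/12) = 40.38 mm); the cylinder at (-2.5, 6) is not intersected at this z (z outside [1, 6]); the cube at (-1, 3.5) does not reach this height (z outside [20.5, 43.5]); Combining (union): only the r=6.5 cylinder is present, so the union is just that shape — boundary = 40.38 mm; the cube at (14, -2.5) is absent (z outside [8.5, 28]); Taking the first minus the rest: none of the subtracted shapes is present at this height, so the result so far is unchanged — boundary = 40.38 mm; (whole slice rotated 25° about Z — lengths, areas and connectivity unchanged). So its perimeter = 40.38 mm. Layer 76 (z = 22.8): the cylinder is not intersected at this z (z outside [0, 22]); the cylinder at (-2.5, 6) is not intersected at this z (z outside [1, 6]); the cube at (-1, 3.5) is present — its section is the full 28.5×18 rectangle (perimeter 93.00 mm); Combining (union): only the 28.5×18 cube at (-1, 3.5) is present, so the union is just that shape — boundary = 93.00 mm; the cube at (14, -2.5) (footprint 4×22) is included at this height (perimeter 52.00 mm); Taking the first minus the rest: starting from the result so far, the 4×22 cube at (14, -2.5) partially overlaps it — only the 64.00 mm² overlap (of its 88.00 mm²) is removed, clipping the outline — boundary = 125.00 mm; (whole slice rotated 25° about Z — lengths, areas and connectivity unchanged). So its perimeter = 125.00 mm. Layer 76 is larger (125.00 vs 40.38 mm).

layer 76 (z = 22.8 mm)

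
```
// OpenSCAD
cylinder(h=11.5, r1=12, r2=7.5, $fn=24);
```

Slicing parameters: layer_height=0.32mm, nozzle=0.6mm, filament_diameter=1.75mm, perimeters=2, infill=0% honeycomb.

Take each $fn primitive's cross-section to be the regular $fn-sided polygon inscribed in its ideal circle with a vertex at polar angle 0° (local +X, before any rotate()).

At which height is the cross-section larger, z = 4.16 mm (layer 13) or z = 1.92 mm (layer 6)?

layer 6 (z = 1.92 mm)

Layer 13 (z = 4.16): the cone: at t=0.362 of its height the radius interpolates to r₁+(r₂−r₁)t = 10.372, giving a regular 24-gon of that circumradius (area = (24/2)·10.372²·sin(360°/24) = 334.13 mm²). So its area = 334.13 mm². Layer 6 (z = 1.92): the cone contributes a regular 24-gon of circumradius 11.249 (interpolated between r1=12 and r2=7.5 at t=0.167) (area = (24/2)·11.249²·sin(360°/24) = 392.99 mm²). So its area = 392.99 mm². Layer 6 is larger (392.99 vs 334.13 mm²).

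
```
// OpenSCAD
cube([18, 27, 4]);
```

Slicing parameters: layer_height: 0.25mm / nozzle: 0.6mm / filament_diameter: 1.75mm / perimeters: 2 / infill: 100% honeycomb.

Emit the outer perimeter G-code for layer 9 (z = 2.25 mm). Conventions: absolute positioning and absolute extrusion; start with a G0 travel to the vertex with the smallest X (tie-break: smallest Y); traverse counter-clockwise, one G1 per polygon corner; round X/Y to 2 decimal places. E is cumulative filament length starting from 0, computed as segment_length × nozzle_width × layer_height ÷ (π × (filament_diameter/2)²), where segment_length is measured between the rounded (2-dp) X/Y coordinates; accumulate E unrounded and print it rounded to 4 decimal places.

At z = 2.25 mm: the cube (footprint 18×27) is included at this height. The outline is a single polygon with 4 vertices. Extrusion per mm of travel: 0.6 × 0.25 / (π × 0.875²) = 0.062363. Accumulating E over each segment gives final E = 5.6126.

G0 X0.00 Y0.00 Z2.25
G1 X18.00 Y0.00 E1.1225
G1 X18.00 Y27.00 E2.8063
G1 X0.00 Y27.00 E3.9289
G1 X0.00 Y0.00 E5.6126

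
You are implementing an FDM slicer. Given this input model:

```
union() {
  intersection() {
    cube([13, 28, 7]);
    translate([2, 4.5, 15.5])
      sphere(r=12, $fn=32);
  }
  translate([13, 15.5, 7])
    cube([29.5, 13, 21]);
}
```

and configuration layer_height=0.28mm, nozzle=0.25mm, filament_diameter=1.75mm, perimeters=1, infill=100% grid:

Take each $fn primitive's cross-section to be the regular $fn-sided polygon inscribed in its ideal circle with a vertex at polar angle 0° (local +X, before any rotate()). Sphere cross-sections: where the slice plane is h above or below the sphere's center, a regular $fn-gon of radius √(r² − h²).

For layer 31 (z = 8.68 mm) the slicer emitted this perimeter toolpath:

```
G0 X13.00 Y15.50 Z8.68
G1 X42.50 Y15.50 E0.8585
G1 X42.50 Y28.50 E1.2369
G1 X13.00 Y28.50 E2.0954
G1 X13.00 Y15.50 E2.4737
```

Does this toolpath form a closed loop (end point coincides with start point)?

yes

Start point (G0): (13.00, 15.50). End point (last G1): the path returns to the start — closed.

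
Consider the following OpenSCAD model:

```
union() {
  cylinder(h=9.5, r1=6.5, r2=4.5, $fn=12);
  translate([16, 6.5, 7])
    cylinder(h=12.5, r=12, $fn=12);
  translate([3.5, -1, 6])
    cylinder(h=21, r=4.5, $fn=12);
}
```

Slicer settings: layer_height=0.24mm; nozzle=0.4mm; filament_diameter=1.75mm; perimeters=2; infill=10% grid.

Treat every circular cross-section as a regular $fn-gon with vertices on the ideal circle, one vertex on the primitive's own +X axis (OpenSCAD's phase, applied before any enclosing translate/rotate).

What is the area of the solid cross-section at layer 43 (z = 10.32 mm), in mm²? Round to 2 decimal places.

At z = 10.32 mm: the cone is not intersected at this z (z outside [0, 9.5]); the cylinder at (16, 6.5): section is a regular 12-gon, circumradius r=12 (area = (12/2)·12.000²·sin(360°/12) = 432.00 mm²); the cylinder at (3.5, -1): section is a regular 12-gon, circumradius r=4.5 (area = (12/2)·4.500²·sin(360°/12) = 60.75 mm²); Merging all regions: the regions partially overlap — summed areas 492.75 mm² minus the doubly-counted overlap 6.34 mm² gives 486.41 mm² — area = 486.41 mm². Overall, the cross-section is a single solid region. Net area = 486.41 mm².

486.41 mm²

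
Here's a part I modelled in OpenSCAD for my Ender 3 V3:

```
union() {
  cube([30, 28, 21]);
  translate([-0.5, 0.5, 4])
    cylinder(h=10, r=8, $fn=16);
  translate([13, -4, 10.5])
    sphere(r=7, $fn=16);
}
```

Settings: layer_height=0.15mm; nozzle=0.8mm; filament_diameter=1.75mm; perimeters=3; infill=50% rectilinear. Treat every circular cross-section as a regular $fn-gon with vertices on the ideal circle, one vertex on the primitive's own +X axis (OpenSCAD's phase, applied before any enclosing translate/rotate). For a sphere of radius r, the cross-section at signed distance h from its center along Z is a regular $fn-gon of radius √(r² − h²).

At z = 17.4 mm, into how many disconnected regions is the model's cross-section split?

At z = 17.4 mm: the cube (footprint 30×28) is included at this height; the cylinder at (-0.5, 0.5) is not intersected at this z (z outside [4, 14]); the r=7 sphere at (13, -4) contributes a regular 16-gon of circumradius √(7²−6.9²) = 1.179; Combining (union): the 2 present regions are separate (no shared area or edge), so areas and boundary lengths simply add and each stays a separate island — 2 connected regions. The result has 2 disconnected regions.

2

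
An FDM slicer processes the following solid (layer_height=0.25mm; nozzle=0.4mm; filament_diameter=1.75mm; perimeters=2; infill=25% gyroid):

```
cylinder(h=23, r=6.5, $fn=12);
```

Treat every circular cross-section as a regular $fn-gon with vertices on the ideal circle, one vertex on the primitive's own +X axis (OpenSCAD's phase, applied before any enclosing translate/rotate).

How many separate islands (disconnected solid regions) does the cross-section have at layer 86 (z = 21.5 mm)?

1

At z = 21.5 mm: the cylinder: section is a regular 12-gon, circumradius r=6.5. Overall, the cross-section is a single solid region. Island count = 1.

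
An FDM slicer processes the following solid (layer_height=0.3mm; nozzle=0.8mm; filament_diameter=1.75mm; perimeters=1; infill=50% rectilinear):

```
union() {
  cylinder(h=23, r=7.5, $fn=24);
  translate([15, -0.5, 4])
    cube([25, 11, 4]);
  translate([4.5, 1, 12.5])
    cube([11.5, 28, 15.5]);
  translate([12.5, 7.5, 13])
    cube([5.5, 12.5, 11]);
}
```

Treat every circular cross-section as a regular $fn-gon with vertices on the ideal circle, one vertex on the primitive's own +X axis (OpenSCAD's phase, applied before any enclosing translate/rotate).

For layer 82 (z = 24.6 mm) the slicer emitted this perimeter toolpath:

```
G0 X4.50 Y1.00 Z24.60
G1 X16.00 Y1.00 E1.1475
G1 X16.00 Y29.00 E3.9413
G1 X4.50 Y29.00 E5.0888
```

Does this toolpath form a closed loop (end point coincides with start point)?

no

Start point (G0): (4.50, 1.00). End point (last G1): the path does not return to the start — open.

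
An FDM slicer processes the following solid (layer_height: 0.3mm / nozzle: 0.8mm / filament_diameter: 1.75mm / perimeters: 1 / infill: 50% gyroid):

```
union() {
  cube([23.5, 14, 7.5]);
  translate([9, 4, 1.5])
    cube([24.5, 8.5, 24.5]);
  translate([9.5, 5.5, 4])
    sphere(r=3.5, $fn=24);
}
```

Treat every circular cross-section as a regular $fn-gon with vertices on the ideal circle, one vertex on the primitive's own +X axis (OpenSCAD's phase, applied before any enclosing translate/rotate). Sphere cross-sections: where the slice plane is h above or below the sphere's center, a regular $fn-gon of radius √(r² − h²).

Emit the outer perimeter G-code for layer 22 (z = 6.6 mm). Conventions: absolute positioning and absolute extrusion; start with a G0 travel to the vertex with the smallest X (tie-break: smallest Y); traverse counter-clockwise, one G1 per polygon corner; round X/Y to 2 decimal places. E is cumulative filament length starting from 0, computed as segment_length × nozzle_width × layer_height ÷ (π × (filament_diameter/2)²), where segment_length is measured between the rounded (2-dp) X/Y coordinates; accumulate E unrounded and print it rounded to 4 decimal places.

At z = 6.6 mm: the 23.5×14 cube contributes its full rectangle; the 24.5×8.5 cube at (9, 4) contributes its full rectangle; the r=3.5 sphere at (9.5, 5.5) contributes a regular 24-gon of circumradius √(3.5²−2.6²) = 2.343; Combining (union): the regions partially overlap (shared area 140.30 mm²), so overlapping operands fuse into one piece — 1 connected region. The outline is a single polygon with 8 vertices. Extrusion per mm of travel: 0.8 × 0.3 / (π × 0.875²) = 0.099780. Accumulating E over each segment gives final E = 9.4791.

G0 X0.00 Y0.00 Z6.60
G1 X23.50 Y0.00 E2.3448
G1 X23.50 Y4.00 E2.7440
G1 X33.50 Y4.00 E3.7418
G1 X33.50 Y12.50 E4.5899
G1 X23.50 Y12.50 E5.5877
G1 X23.50 Y14.00 E5.7374
G1 X0.00 Y14.00 E8.0822
G1 X0.00 Y0.00 E9.4791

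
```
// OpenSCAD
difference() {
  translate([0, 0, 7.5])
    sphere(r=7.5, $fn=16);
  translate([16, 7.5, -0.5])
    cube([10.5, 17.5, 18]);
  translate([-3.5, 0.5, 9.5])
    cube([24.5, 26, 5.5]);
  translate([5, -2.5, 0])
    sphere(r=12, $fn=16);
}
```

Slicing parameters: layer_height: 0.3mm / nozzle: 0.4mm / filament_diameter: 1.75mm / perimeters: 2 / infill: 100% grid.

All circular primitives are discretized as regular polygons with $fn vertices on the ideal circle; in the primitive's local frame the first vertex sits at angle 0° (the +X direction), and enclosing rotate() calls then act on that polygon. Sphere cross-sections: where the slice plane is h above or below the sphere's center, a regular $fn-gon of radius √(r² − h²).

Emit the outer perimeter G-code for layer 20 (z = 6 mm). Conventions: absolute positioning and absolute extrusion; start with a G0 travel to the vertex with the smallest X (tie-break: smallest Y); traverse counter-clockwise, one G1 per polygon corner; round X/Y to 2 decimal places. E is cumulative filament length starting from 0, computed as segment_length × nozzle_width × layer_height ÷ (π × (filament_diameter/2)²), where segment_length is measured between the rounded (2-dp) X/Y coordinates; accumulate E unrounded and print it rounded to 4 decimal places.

G0 X-7.35 Y0.00 Z6.00
G1 X-6.79 Y-2.81 E0.1429
G1 X-5.20 Y-5.20 E0.2862
G1 X-4.80 Y-5.46 E0.3100
G1 X-5.39 Y-2.50 E0.4605
G1 X-4.60 Y1.48 E0.6630
G1 X-2.35 Y4.85 E0.8651
G1 X1.02 Y7.10 E1.0673
G1 X1.13 Y7.12 E1.0729
G1 X0.00 Y7.35 E1.1304
G1 X-2.81 Y6.79 E1.2734
G1 X-5.20 Y5.20 E1.4166
G1 X-6.79 Y2.81 E1.5598
G1 X-7.35 Y0.00 E1.7027

At z = 6 mm: the sphere: section is a regular 16-gon, circumradius = √(r²−h²) = √(7.5²−1.5²) = 7.348; the 10.5×17.5 cube at (16, 7.5) contributes its full rectangle; the cube at (-3.5, 0.5) is absent (z outside [9.5, 15]); the r=12 sphere at (5, -2.5) contributes a regular 16-gon of circumradius √(12²−6²) = 10.392; Subtracting the remaining from the first: starting from the r=7.5 sphere, the 10.5×17.5 cube at (16, 7.5) misses the remaining region (no effect); the r=12 sphere at (5, -2.5) partially overlaps it — only the 136.52 mm² overlap (of its 330.64 mm²) is removed, clipping the outline — 1 connected region. The outline is a single polygon with 13 vertices. Extrusion per mm of travel: 0.4 × 0.3 / (π × 0.875²) = 0.049890. Accumulating E over each segment gives final E = 1.7027.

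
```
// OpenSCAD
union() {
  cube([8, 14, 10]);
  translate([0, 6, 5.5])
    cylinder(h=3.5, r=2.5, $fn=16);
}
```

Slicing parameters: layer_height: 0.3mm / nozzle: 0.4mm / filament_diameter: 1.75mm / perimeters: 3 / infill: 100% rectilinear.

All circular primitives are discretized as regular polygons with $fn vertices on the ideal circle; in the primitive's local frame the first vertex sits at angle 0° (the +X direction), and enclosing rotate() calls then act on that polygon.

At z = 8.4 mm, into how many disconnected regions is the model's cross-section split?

1

At z = 8.4 mm: the cube is present — its section is the full 8×14 rectangle; the cylinder at (0, 6): section is a regular 16-gon, circumradius r=2.5; Merging all regions: the regions partially overlap (shared area 9.57 mm²), so overlapping operands fuse into one piece — 1 connected region. The result has 1 disconnected region.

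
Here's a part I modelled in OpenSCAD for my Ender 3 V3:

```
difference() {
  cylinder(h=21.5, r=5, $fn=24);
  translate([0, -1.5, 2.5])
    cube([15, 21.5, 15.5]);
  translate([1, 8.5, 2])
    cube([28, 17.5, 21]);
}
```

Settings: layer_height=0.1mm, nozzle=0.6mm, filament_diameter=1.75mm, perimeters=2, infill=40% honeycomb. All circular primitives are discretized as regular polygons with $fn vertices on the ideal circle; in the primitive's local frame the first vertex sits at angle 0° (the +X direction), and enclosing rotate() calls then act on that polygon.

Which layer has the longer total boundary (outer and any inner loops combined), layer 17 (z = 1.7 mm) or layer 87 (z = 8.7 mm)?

Layer 17 (z = 1.7): the r=5 cylinder contributes a regular 24-gon of circumradius 5 (perimeter = 2·24·5.000·sin(180°/24) = 31.33 mm); the cube at (0, -1.5) is absent (z outside [2.5, 18]); the cube at (1, 8.5) is not intersected at this z (z outside [2, 23]); Subtracting the remaining from the first: none of the subtracted shapes is present at this height, so the r=5 cylinder is unchanged — boundary = 31.33 mm. So its perimeter = 31.33 mm. Layer 87 (z = 8.7): the r=5 cylinder gives a regular 24-gon of circumradius 5 (constant along its height) (perimeter = 2·24·5.000·sin(180°/24) = 31.33 mm); the cube at (0, -1.5) (footprint 15×21.5) is included at this height (perimeter 73.00 mm); the cube at (1, 8.5) is present — its section is the full 28×17.5 rectangle (perimeter 91.00 mm); After the difference (first − rest): starting from the r=5 cylinder, the 15×21.5 cube at (0, -1.5) partially overlaps it — only the 26.76 mm² overlap (of its 322.50 mm²) is removed, clipping the outline; the 28×17.5 cube at (1, 8.5) misses the remaining region (no effect) — boundary = 33.21 mm. So its perimeter = 33.21 mm. Layer 87 is larger (33.21 vs 31.33 mm).

layer 87 (z = 8.7 mm)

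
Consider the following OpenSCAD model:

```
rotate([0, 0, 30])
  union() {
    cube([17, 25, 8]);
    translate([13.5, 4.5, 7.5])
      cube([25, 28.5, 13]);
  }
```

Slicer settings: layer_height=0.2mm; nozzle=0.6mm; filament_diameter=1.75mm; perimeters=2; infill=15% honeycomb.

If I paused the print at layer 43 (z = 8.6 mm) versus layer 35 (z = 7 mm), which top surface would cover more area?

layer 43 (z = 8.6 mm)

Layer 43 (z = 8.6): the cube is absent (z outside [0, 8]); the cube at (13.5, 4.5) (footprint 25×28.5) is included at this height (area 712.50 mm²); Merging all regions: only the 25×28.5 cube at (13.5, 4.5) is present, so the union is just that shape — area = 712.50 mm²; (whole slice rotated 30° about Z — lengths, areas and connectivity unchanged). So its area = 712.50 mm². Layer 35 (z = 7): the 17×25 cube contributes its full rectangle (area 425.00 mm²); the cube at (13.5, 4.5) is absent (z outside [7.5, 20.5]); Combining (union): only the 17×25 cube is present, so the union is just that shape — area = 425.00 mm²; (rotated 30° about Z; rotation is an isometry so areas/perimeters/island counts are preserved). So its area = 425.00 mm². Layer 43 is larger (712.50 vs 425.00 mm²).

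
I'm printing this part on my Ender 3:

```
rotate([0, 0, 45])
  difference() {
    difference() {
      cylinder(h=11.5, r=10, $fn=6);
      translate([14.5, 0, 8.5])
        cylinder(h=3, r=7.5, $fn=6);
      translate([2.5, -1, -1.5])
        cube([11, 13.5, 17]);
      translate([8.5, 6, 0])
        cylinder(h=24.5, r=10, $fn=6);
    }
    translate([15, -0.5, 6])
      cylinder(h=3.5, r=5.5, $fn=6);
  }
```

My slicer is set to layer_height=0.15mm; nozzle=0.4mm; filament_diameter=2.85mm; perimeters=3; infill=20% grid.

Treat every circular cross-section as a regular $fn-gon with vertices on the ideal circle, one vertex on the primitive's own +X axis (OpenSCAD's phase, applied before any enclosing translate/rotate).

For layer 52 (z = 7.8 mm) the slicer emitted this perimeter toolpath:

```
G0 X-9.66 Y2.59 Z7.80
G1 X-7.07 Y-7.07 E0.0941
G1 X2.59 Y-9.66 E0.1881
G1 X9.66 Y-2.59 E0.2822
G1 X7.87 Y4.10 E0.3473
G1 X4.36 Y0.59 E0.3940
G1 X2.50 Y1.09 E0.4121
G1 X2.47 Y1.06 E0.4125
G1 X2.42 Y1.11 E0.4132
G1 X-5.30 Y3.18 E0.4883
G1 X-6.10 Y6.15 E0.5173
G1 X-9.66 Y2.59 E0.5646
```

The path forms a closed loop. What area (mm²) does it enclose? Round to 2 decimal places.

176.99 mm²

Apply the shoelace formula to the sequence of (X, Y) vertices; enclosed area = 176.99 mm².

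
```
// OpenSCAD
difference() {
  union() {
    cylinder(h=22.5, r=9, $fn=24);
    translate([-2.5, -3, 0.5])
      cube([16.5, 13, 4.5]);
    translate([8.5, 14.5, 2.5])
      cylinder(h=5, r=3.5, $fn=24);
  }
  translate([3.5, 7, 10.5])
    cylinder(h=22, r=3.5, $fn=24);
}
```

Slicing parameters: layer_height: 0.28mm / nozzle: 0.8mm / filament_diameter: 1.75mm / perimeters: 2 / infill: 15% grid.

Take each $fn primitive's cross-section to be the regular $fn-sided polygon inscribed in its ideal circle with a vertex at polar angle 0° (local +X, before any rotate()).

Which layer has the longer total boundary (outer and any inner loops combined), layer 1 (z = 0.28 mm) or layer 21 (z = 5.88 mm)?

layer 21 (z = 5.88 mm)

Layer 1 (z = 0.28): the r=9 cylinder contributes a regular 24-gon of circumradius 9 (perimeter = 2·24·9.000·sin(180°/24) = 56.39 mm); the cube at (-2.5, -3) does not reach this height (z outside [0.5, 5]); the cylinder at (8.5, 14.5) does not reach this height (z outside [2.5, 7.5]); Merging all regions: only the r=9 cylinder is present, so the union is just that shape — boundary = 56.39 mm; the cylinder at (3.5, 7) is absent (z outside [10.5, 32.5]); After the difference (first − rest): none of the subtracted shapes is present at this height, so the result so far is unchanged — boundary = 56.39 mm. So its perimeter = 56.39 mm. Layer 21 (z = 5.88): the cylinder: section is a regular 24-gon, circumradius r=9 (perimeter = 2·24·9.000·sin(180°/24) = 56.39 mm); the cube at (-2.5, -3) does not reach this height (z outside [0.5, 5]); the r=3.5 cylinder at (8.5, 14.5) gives a regular 24-gon of circumradius 3.5 (constant along its height) (perimeter = 2·24·3.500·sin(180°/24) = 21.93 mm); Merging all regions: the 2 present regions are separate (no shared area or edge), so areas and boundary lengths simply add and each stays a separate island — boundary = 78.32 mm; the cylinder at (3.5, 7) is not intersected at this z (z outside [10.5, 32.5]); Subtracting the remaining from the first: none of the subtracted shapes is present at this height, so that combined region is unchanged — boundary = 78.32 mm. So its perimeter = 78.32 mm. Layer 21 is larger (78.32 vs 56.39 mm).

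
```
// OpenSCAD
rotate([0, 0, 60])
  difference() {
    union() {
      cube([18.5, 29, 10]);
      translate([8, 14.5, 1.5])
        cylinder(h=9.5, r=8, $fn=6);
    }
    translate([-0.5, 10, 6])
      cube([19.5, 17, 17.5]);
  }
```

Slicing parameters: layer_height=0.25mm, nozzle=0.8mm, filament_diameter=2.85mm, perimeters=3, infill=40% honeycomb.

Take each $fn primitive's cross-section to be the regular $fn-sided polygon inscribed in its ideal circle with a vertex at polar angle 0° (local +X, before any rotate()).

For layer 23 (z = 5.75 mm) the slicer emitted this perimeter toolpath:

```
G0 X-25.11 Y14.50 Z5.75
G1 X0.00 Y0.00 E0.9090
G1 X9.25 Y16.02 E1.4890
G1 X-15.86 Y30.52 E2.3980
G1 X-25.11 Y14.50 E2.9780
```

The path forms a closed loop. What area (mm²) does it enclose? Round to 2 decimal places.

536.39 mm²

Apply the shoelace formula to the sequence of (X, Y) vertices; enclosed area = 536.39 mm².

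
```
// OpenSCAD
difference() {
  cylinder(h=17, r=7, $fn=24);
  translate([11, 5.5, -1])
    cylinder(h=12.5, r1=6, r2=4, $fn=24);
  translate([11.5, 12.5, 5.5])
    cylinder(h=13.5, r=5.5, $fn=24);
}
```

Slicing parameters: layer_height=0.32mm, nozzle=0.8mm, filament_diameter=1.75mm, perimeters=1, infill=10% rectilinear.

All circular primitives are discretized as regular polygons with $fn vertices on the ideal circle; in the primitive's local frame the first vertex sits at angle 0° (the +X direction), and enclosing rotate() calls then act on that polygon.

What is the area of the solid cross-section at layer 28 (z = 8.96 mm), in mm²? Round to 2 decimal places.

152.19 mm²

At z = 8.96 mm: the r=7 cylinder contributes a regular 24-gon of circumradius 7 (area = (24/2)·7.000²·sin(360°/24) = 152.19 mm²); the cone at (11, 5.5): at t=0.797 of its height the radius interpolates to r₁+(r₂−r₁)t = 4.406, giving a regular 24-gon of that circumradius (area = (24/2)·4.406²·sin(360°/24) = 60.30 mm²); the cylinder at (11.5, 12.5): section is a regular 24-gon, circumradius r=5.5 (area = (24/2)·5.500²·sin(360°/24) = 93.95 mm²); After the difference (first − rest): starting from the r=7 cylinder (152.19 mm²), the cone at (11, 5.5) misses the remaining region (no effect); the r=5.5 cylinder at (11.5, 12.5) misses the remaining region (no effect) — area = 152.19 mm². Overall, the cross-section is a single solid region. Net area = 152.19 mm².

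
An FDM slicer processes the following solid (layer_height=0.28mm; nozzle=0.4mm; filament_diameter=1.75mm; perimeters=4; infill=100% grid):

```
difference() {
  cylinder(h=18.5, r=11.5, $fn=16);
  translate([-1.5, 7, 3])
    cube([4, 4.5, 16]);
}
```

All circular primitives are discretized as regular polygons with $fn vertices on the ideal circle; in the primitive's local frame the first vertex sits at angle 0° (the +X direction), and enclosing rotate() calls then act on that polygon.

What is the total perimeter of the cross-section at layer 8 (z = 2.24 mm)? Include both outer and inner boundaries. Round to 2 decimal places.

71.79 mm

At z = 2.24 mm: the cylinder: section is a regular 16-gon, circumradius r=11.5 (perimeter = 2·16·11.500·sin(180°/16) = 71.79 mm); the cube at (-1.5, 7) is not intersected at this z (z outside [3, 19]); After the difference (first − rest): none of the subtracted shapes is present at this height, so the r=11.5 cylinder is unchanged — boundary = 71.79 mm. Overall, the cross-section is a single solid region. Total boundary length (outer) = 71.79 mm.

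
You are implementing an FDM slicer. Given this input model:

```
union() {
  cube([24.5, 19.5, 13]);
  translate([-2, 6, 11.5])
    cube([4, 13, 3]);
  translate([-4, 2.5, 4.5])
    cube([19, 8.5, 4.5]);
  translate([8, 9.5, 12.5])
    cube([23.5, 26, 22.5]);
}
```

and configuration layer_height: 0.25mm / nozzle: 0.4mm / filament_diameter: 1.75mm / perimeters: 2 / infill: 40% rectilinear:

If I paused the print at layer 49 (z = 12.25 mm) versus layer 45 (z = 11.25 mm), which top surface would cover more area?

layer 49 (z = 12.25 mm)

Layer 49 (z = 12.25): the cube is present — its section is the full 24.5×19.5 rectangle (area 477.75 mm²); the cube at (-2, 6) is present — its section is the full 4×13 rectangle (area 52.00 mm²); the cube at (-4, 2.5) does not reach this height (z outside [4.5, 9]); the cube at (8, 9.5) is not intersected at this z (z outside [12.5, 35]); Taking the union: the regions partially overlap — summed areas 529.75 mm² minus the doubly-counted overlap 26.00 mm² gives 503.75 mm² — area = 503.75 mm². So its area = 503.75 mm². Layer 45 (z = 11.25): the cube is present — its section is the full 24.5×19.5 rectangle (area 477.75 mm²); the cube at (-2, 6) is absent (z outside [11.5, 14.5]); the cube at (-4, 2.5) does not reach this height (z outside [4.5, 9]); the cube at (8, 9.5) does not reach this height (z outside [12.5, 35]); Taking the union: only the 24.5×19.5 cube is present, so the union is just that shape — area = 477.75 mm². So its area = 477.75 mm². Layer 49 is larger (503.75 vs 477.75 mm²).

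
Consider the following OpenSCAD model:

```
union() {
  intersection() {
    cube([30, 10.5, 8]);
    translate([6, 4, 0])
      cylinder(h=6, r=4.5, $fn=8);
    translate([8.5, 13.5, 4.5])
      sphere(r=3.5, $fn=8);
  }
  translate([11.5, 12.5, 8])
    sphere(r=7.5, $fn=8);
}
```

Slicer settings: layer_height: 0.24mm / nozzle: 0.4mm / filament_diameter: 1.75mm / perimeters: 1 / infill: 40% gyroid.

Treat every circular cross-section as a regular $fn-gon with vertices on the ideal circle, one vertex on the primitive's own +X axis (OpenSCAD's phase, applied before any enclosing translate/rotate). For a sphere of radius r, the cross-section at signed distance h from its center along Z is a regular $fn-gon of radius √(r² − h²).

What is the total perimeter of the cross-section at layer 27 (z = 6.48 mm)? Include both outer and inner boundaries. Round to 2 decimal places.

At z = 6.48 mm: the cube is present — its section is the full 30×10.5 rectangle (perimeter 81.00 mm); the cylinder at (6, 4) is not intersected at this z (z outside [0, 6]); the sphere at (8.5, 13.5): section is a regular 8-gon, circumradius = √(r²−h²) = √(3.5²−1.98²) = 2.886 (perimeter = 2·8·2.886·sin(180°/8) = 17.67 mm); Keeping only the common overlap: at least one operand is absent at this height, so nothing remains; the r=7.5 sphere at (11.5, 12.5) contributes a regular 8-gon of circumradius √(7.5²−1.52²) = 7.344 (perimeter = 2·8·7.344·sin(180°/8) = 44.97 mm); Merging all regions: only the r=7.5 sphere at (11.5, 12.5) is present, so the union is just that shape — boundary = 44.97 mm. Overall, the cross-section is a single solid region. Total boundary length (outer) = 44.97 mm.

44.97 mm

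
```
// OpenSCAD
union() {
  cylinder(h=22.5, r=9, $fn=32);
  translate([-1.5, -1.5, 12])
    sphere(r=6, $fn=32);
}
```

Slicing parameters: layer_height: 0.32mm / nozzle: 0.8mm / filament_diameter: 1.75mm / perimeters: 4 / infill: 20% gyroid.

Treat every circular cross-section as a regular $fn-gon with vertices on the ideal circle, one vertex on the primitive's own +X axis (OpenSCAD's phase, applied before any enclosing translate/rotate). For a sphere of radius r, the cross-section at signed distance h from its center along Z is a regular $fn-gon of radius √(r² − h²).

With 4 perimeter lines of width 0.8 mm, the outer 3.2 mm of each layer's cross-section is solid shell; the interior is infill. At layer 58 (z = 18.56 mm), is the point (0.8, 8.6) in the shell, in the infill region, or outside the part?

At z = 18.56 mm: the cylinder: section is a regular 32-gon, circumradius r=9; the sphere at (-1.5, -1.5) is absent (|z−center|=6.560 > r=6); Merging all regions: only the r=9 cylinder is present, so the union is just that shape — 1 connected region. Overall, the cross-section is a single solid region. The nearest boundary edge runs (1.76, 8.83)→(0.00, 9.00); distance from the point to it = 0.32 mm. The point is inside the cross-section, 0.32 mm from the nearest boundary — within the 3.2 mm shell band (4 × 0.8).

shell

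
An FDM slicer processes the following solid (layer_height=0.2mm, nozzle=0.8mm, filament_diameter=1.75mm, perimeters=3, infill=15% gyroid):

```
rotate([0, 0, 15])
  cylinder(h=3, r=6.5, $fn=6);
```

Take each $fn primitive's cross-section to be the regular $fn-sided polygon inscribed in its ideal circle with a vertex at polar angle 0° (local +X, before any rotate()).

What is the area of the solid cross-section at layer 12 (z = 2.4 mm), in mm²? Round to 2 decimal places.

At z = 2.4 mm: the r=6.5 cylinder contributes a regular 6-gon of circumradius 6.5 (area = (6/2)·6.500²·sin(360°/6) = 109.77 mm²); (rotated 15° about Z; rotation is an isometry so areas/perimeters/island counts are preserved). Overall, the cross-section is a single solid region. Net area = 109.77 mm².

109.77 mm²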